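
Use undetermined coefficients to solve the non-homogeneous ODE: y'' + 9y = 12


Homogeneous part: r² + 9 = 0 ⇒ r = ±3i, so y_h = C₁cos(3x) + C₂sin(3x).
Try constant y_p = A; plug in: 9A = 12 ⇒ A = 4/3.
General solution: y = C₁cos(3x) + C₂sin(3x) + 4/3.


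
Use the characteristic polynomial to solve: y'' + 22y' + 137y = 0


Characteristic equation: r² + 22r + 137 = 0.
Discriminant is negative; roots r = -11 ± 4i (complex conjugate pair).
General solution uses e^(α x)(C₁ cos(β x) + C₂ sin(β x)): y = e^(-11x)(C₁cos(4x) + C₂sin(4x)).


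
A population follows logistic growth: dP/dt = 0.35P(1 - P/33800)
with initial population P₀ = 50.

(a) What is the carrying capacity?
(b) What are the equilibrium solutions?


Logistic ODE dP/dt = 0.35P(1 - P/33800) has equilibria where dP/dt = 0, i.e. P = 0 or P = 33800.
The coefficient (1 - P/K) = 0 when P = K, identifying K = 33800 as the carrying capacity.
(a) K = 33800; (b) equilibria P = 0 and P = 33800.


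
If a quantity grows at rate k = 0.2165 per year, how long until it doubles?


Exponential growth: P(t) = P₀ e^(0.2165t). Set P(t)/P₀ = 2: e^(0.2165t) = 2.
Solve: t = ln(2)/0.2165 ≈ 3.20 years.


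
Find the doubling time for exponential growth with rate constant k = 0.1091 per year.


Exponential growth: P(t) = P₀ e^(0.1091t). Set P(t)/P₀ = 2: e^(0.1091t) = 2.
Solve: t = ln(2)/0.1091 ≈ 6.35 years.


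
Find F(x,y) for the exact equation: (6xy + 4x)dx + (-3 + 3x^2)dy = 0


Check exactness: ∂M/∂y = 6x and ∂N/∂x = 6x; equal, so the equation is exact.
Integrate M with respect to x (treating y as constant): ∫M dx = 3x^2y + 2x^2 + h(y).
Differentiate w.r.t. y and set equal to N: the x-dependent terms already match, leaving h'(y) = -3. Integrate: h(y) = -3y.
So F(x,y) = -3y + 3x^2y + 2x^2.
General solution: -3y + 3x^2y + 2x^2 = C.


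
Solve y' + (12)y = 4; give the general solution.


P(x) = 12, Q(x) = 4; integrating factor μ = e^(12x).
(μ y)' = 4e^(12x) ⇒ μ y = (1/3)e^(12x) + C.
Divide by μ: y = 1/3 + Ce^(-12x).


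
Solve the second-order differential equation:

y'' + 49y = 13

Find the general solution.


Homogeneous part: r² + 49 = 0 ⇒ r = ±7i, so y_h = C₁cos(7x) + C₂sin(7x).
Try constant y_p = A; plug in: 49A = 13 ⇒ A = 13/49.
General solution: y = C₁cos(7x) + C₂sin(7x) + 13/49.


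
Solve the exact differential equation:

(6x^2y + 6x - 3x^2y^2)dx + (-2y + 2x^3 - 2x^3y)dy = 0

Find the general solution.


Check exactness: ∂M/∂y = 6x^2 - 6x^2y and ∂N/∂x = 6x^2 - 6x^2y; equal, so the equation is exact.
Integrate M with respect to x (treating y as constant): ∫M dx = 2x^3y + 3x^2 - x^3y^2 + h(y).
Differentiate w.r.t. y and set equal to N: the x-dependent terms already match, leaving h'(y) = -2y. Integrate: h(y) = -y^2.
So F(x,y) = -y^2 + 2x^3y + 3x^2 - x^3y^2.
General solution: -y^2 + 2x^3y + 3x^2 - x^3y^2 = C.


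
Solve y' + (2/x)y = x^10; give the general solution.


P(x) = 2/x ⇒ μ = x^2.
(x^2 y)' = x^2·x^10 = x^12.
Integrate: x^2 y = x^13/(13) + C.
Solve for y: y = (1/13)x^11 + C/x^2.


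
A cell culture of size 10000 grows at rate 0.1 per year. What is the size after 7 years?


The ODE dP/dt = 0.1P has solution P(t) = P(0)e^(0.1t).
Substitute P(0) = 10000 and t = 7: P(7) = 10000 e^(0.70) ≈ 20138.


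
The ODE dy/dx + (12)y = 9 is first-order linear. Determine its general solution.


P(x) = 12, Q(x) = 9; integrating factor μ = e^(12x).
(μ y)' = 9e^(12x) ⇒ μ y = (3/4)e^(12x) + C.
Divide by μ: y = 3/4 + Ce^(-12x).


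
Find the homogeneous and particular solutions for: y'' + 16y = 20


Homogeneous part: r² + 16 = 0 ⇒ r = ±4i, so y_h = C₁cos(4x) + C₂sin(4x).
Try constant y_p = A; plug in: 16A = 20 ⇒ A = 5/4.
General solution: y = C₁cos(4x) + C₂sin(4x) + 5/4.


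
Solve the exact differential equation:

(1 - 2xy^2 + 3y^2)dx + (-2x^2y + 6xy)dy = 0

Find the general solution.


Check exactness: ∂M/∂y = -4xy + 6y and ∂N/∂x = -4xy + 6y; equal, so the equation is exact.
Integrate M with respect to x (treating y as constant): ∫M dx = x - x^2y^2 + 3xy^2 + h(y).
Differentiate w.r.t. y and set equal to N: all terms match, so h'(y) = 0 and h is a constant absorbed into C.
General solution: x - x^2y^2 + 3xy^2 = C.


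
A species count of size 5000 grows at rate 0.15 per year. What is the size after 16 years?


The ODE dP/dt = 0.15P has solution P(t) = P(0)e^(0.15t).
Substitute P(0) = 5000 and t = 16: P(16) = 5000 e^(2.40) ≈ 55116.


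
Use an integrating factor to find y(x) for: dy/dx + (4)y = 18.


P(x) = 4, Q(x) = 18; integrating factor μ = e^(4x).
(μ y)' = 18e^(4x) ⇒ μ y = (9/2)e^(4x) + C.
Divide by μ: y = 9/2 + Ce^(-4x).


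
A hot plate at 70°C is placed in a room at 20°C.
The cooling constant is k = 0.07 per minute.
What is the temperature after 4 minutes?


Newton's law: dT/dt = -k(T - T_a) has solution T(t) = T_a + (T₀ - T_a)e^(-kt).
Plug in T_a = 20, T₀ = 70, k = 0.07, t = 4: T(4) = 20 + (50)e^(-0.28) ≈ 57.8°C.


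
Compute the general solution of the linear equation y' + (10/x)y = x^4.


P(x) = 10/x ⇒ μ = x^10.
(x^10 y)' = x^14 ⇒ x^10 y = x^15/(15) + C.
Solve for y: y = (1/15)x^5 + C/x^10.


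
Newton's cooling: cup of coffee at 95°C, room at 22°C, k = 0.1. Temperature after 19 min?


Newton's law: dT/dt = -k(T - T_a) has solution T(t) = T_a + (T₀ - T_a)e^(-kt).
Plug in T_a = 22, T₀ = 95, k = 0.1, t = 19: T(19) = 22 + (73)e^(-1.90) ≈ 32.9°C.


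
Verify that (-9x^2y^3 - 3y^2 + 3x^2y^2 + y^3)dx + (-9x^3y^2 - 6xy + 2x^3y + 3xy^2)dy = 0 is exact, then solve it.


Check exactness: ∂M/∂y = -27x^2y^2 - 6y + 6x^2y + 3y^2 and ∂N/∂x = -27x^2y^2 - 6y + 6x^2y + 3y^2; equal, so the equation is exact.
Integrate M with respect to x (treating y as constant): ∫M dx = -3x^3y^3 - 3xy^2 + x^3y^2 + xy^3 + h(y).
Differentiate w.r.t. y and set equal to N: all terms match, so h'(y) = 0 and h is a constant absorbed into C.
General solution: -3x^3y^3 - 3xy^2 + x^3y^2 + xy^3 = C.


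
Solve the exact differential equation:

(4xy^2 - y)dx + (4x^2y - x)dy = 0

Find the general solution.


Check exactness: ∂M/∂y = 8xy - 1 and ∂N/∂x = 8xy - 1; equal, so the equation is exact.
Integrate M with respect to x (treating y as constant): ∫M dx = 2x^2y^2 - xy + h(y).
Differentiate w.r.t. y and set equal to N: all terms match, so h'(y) = 0 and h is a constant absorbed into C.
General solution: 2x^2y^2 - xy = C.


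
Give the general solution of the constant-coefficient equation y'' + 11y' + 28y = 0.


Characteristic equation: r² + 11r + 28 = 0.
Factor: (r + 4)(r + 7) = 0 ⇒ r = -4, -7 (distinct real).
General solution: y = C₁e^(-4x) + C₂e^(-7x).


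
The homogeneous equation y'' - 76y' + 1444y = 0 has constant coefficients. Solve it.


Characteristic equation: r² - 76r + 1444 = 0, i.e. (r - 38)² = 0.
Repeated root r = 38; include an x factor for the second linearly independent solution.
General solution: y = (C₁ + C₂x)e^(38x).


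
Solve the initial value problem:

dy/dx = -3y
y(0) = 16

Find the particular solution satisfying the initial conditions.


General solution of y' = -3y is y = Ce^(-3x).
Apply y(0) = 16: C = 16.
Particular solution: y = 16e^(-3x).


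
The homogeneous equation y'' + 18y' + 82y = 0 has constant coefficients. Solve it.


Characteristic equation: r² + 18r + 82 = 0.
Discriminant is negative; roots r = -9 ± 1i (complex conjugate pair).
General solution uses e^(α x)(C₁ cos(β x) + C₂ sin(β x)): y = e^(-9x)(C₁cos(x) + C₂sin(x)).


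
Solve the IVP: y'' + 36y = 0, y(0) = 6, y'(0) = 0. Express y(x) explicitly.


Characteristic roots of r² + 36 = 0 are ±6i, so y = C₁cos(6x) + C₂sin(6x).
Apply y(0) = 6: C₁ = 6. Differentiate and apply y'(0) = 0: 6·C₂ = 0, so C₂ = 0.
Particular solution: y = 6cos(6x).


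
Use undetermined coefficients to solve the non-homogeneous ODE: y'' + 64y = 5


Homogeneous part: r² + 64 = 0 ⇒ r = ±8i, so y_h = C₁cos(8x) + C₂sin(8x).
Try constant y_p = A; plug in: 64A = 5 ⇒ A = 5/64.
General solution: y = C₁cos(8x) + C₂sin(8x) + 5/64.


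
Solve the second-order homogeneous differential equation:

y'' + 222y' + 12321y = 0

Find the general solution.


Characteristic equation: r² + 222r + 12321 = 0, i.e. (r + 111)² = 0.
Repeated root r = -111; include an x factor for the second linearly independent solution.
General solution: y = (C₁ + C₂x)e^(-111x).


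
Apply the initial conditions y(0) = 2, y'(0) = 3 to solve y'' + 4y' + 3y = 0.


Characteristic roots of r² + 4r + 3 = 0 are -3, -1.
General solution y = c₁ e^(-3x) + c₂ e^(-x).
Apply y(0) = 2: c₁ + c₂ = 2. Apply y'(0) = 3: -3 c₁ - 1 c₂ = 3.
Solve: c₁ = -5/2, c₂ = 9/2.
Particular solution: y = -(5/2)e^(-3x) + (9/2)e^(-x).


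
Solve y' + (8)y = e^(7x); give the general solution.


P(x) = 8 ⇒ μ = e^(8x).
(μ y)' = e^(15x) ⇒ μ y = e^(15x)/15 + C.
Divide by μ: y = (1/15)e^(7x) + Ce^(-8x).


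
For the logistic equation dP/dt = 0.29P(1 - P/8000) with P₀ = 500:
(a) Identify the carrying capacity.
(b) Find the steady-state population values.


Logistic ODE dP/dt = 0.29P(1 - P/8000) has equilibria where dP/dt = 0, i.e. P = 0 or P = 8000.
The coefficient (1 - P/K) = 0 when P = K, identifying K = 8000 as the carrying capacity.
(a) K = 8000; (b) equilibria P = 0 and P = 8000.


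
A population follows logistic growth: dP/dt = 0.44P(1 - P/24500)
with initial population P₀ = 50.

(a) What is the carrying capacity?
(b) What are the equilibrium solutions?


Logistic ODE dP/dt = 0.44P(1 - P/24500) has equilibria where dP/dt = 0, i.e. P = 0 or P = 24500.
The coefficient (1 - P/K) = 0 when P = K, identifying K = 24500 as the carrying capacity.
(a) K = 24500; (b) equilibria P = 0 and P = 24500.


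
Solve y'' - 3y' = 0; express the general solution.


Characteristic equation: r² - 3r = 0.
Factor: (r - 0)(r - 3) = 0 ⇒ r = 0, 3 (distinct real).
General solution: y = C₁ + C₂e^(3x).


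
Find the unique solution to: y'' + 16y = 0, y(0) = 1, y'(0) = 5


Characteristic roots of r² + 16 = 0 are ±4i, so y = C₁cos(4x) + C₂sin(4x).
Apply y(0) = 1: C₁ = 1. Differentiate and apply y'(0) = 5: 4·C₂ = 5, so C₂ = 5/4.
Particular solution: y = cos(4x) + (5/4)sin(4x).


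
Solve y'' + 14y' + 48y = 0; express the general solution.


Characteristic equation: r² + 14r + 48 = 0.
Factor: (r + 6)(r + 8) = 0 ⇒ r = -6, -8 (distinct real).
General solution: y = C₁e^(-6x) + C₂e^(-8x).


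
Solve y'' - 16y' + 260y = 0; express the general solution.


Characteristic equation: r² - 16r + 260 = 0.
Discriminant is negative; roots r = 8 ± 14i (complex conjugate pair).
General solution uses e^(α x)(C₁ cos(β x) + C₂ sin(β x)): y = e^(8x)(C₁cos(14x) + C₂sin(14x)).


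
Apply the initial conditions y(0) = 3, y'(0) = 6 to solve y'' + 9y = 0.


Characteristic roots of r² + 9 = 0 are ±3i, so y = C₁cos(3x) + C₂sin(3x).
Apply y(0) = 3: C₁ = 3. Differentiate and apply y'(0) = 6: 3·C₂ = 6, so C₂ = 2.
Particular solution: y = 3cos(3x) + 2sin(3x).


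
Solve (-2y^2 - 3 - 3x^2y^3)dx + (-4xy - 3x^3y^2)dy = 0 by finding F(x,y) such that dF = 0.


Check exactness: ∂M/∂y = -4y - 9x^2y^2 and ∂N/∂x = -4y - 9x^2y^2; equal, so the equation is exact.
Integrate M with respect to x (treating y as constant): ∫M dx = -2xy^2 - 3x - x^3y^3 + h(y).
Differentiate w.r.t. y and set equal to N: all terms match, so h'(y) = 0 and h is a constant absorbed into C.
General solution: -2xy^2 - 3x - x^3y^3 = C.


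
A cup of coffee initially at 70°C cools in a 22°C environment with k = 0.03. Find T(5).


Newton's law: dT/dt = -k(T - T_a) has solution T(t) = T_a + (T₀ - T_a)e^(-kt).
Plug in T_a = 22, T₀ = 70, k = 0.03, t = 5: T(5) = 22 + (48)e^(-0.15) ≈ 63.3°C.


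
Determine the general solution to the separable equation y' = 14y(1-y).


Separate: dy/[y(1-y)] = 14 dx.
Partial fractions: 1/[y(1-y)] = 1/y + 1/(1-y).
Integrate: ln|y/(1-y)| = 14x + C₀.
Solve for y: y = 1/(1 + Ce^(-14x)).


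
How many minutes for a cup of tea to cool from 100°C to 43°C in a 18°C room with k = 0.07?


From T(t) = T_a + (T₀ - T_a)e^(-kt), set T(t) = 43:
(43 - 18) / (100 - 18) = e^(-0.07t), so t = -ln(0.305)/0.07 ≈ 17.0 minutes.


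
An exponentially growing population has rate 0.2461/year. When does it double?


Exponential growth: P(t) = P₀ e^(0.2461t). Set P(t)/P₀ = 2: e^(0.2461t) = 2.
Solve: t = ln(2)/0.2461 ≈ 2.82 years.


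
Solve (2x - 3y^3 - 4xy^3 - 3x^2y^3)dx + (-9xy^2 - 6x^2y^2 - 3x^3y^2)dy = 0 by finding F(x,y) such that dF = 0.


Check exactness: ∂M/∂y = -9y^2 - 12xy^2 - 9x^2y^2 and ∂N/∂x = -9y^2 - 12xy^2 - 9x^2y^2; equal, so the equation is exact.
Integrate M with respect to x (treating y as constant): ∫M dx = x^2 - 3xy^3 - 2x^2y^3 - x^3y^3 + h(y).
Differentiate w.r.t. y and set equal to N: all terms match, so h'(y) = 0 and h is a constant absorbed into C.
General solution: x^2 - 3xy^3 - 2x^2y^3 - x^3y^3 = C.


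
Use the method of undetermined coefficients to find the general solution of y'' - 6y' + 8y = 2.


Characteristic roots of r² - 6r + 8 = 0 are 4, 2.
y_h = C₁e^(4x) + C₂e^(2x).
Forcing exponent 0 is not a characteristic root; try y_p = A.
Substitute: A·(0 + (-6)·0 + (8)) = A·8 = 2, so A = 1/4.
General solution: y = C₁e^(4x) + C₂e^(2x) + 1/4.


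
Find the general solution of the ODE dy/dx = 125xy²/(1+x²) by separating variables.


Separate: dy/y² = 125x/(1+x²) dx.
Integrate LHS: ∫ dy/y² = -1/y.
Integrate RHS via u = 1+x²: (125/2)ln(1+x²) + C.
Result: -1/y = (125/2)ln(1+x²) + C.


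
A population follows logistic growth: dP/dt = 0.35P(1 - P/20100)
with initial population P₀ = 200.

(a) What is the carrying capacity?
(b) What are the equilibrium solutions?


Logistic ODE dP/dt = 0.35P(1 - P/20100) has equilibria where dP/dt = 0, i.e. P = 0 or P = 20100.
The coefficient (1 - P/K) = 0 when P = K, identifying K = 20100 as the carrying capacity.
(a) K = 20100; (b) equilibria P = 0 and P = 20100.


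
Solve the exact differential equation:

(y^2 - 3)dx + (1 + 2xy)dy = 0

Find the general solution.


Check exactness: ∂M/∂y = 2y and ∂N/∂x = 2y; equal, so the equation is exact.
Integrate M with respect to x (treating y as constant): ∫M dx = xy^2 - 3x + h(y).
Differentiate w.r.t. y and set equal to N: the x-dependent terms already match, leaving h'(y) = 1. Integrate: h(y) = y.
So F(x,y) = y + xy^2 - 3x.
General solution: y + xy^2 - 3x = C.


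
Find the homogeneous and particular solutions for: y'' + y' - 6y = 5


Characteristic roots of r² + r - 6 = 0 are -3, 2.
y_h = C₁e^(-3x) + C₂e^(2x).
Forcing exponent 0 is not a characteristic root; try y_p = A.
Substitute: A·(0 + (1)·0 + (-6)) = A·-6 = 5, so A = -5/6.
General solution: y = C₁e^(-3x) + C₂e^(2x) - 5/6.


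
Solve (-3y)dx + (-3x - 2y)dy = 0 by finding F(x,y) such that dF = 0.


Check exactness: ∂M/∂y = -3 and ∂N/∂x = -3; equal, so the equation is exact.
Integrate M with respect to x (treating y as constant): ∫M dx = -3xy + h(y).
Differentiate w.r.t. y and set equal to N: the x-dependent terms already match, leaving h'(y) = -2y. Integrate: h(y) = -y^2.
So F(x,y) = -3xy - y^2.
General solution: -3xy - y^2 = C.


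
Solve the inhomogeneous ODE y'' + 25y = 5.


Homogeneous part: r² + 25 = 0 ⇒ r = ±5i, so y_h = C₁cos(5x) + C₂sin(5x).
Try constant y_p = A; plug in: 25A = 5 ⇒ A = 1/5.
General solution: y = C₁cos(5x) + C₂sin(5x) + 1/5.


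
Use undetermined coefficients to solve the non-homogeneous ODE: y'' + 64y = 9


Homogeneous part: r² + 64 = 0 ⇒ r = ±8i, so y_h = C₁cos(8x) + C₂sin(8x).
Try constant y_p = A; plug in: 64A = 9 ⇒ A = 9/64.
General solution: y = C₁cos(8x) + C₂sin(8x) + 9/64.


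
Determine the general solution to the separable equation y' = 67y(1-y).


Separate: dy/[y(1-y)] = 67 dx.
Partial fractions: 1/[y(1-y)] = 1/y + 1/(1-y).
Integrate: ln|y/(1-y)| = 67x + C₀.
Solve for y: y = 1/(1 + Ce^(-67x)).


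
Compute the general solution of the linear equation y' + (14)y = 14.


P(x) = 14, Q(x) = 14; integrating factor μ = e^(14x).
(μ y)' = 14e^(14x) ⇒ μ y = e^(14x) + C.
Divide by μ: y = 1 + Ce^(-14x).


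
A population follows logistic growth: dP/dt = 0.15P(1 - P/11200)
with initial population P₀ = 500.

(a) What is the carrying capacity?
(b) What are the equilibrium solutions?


Logistic ODE dP/dt = 0.15P(1 - P/11200) has equilibria where dP/dt = 0, i.e. P = 0 or P = 11200.
The coefficient (1 - P/K) = 0 when P = K, identifying K = 11200 as the carrying capacity.
(a) K = 11200; (b) equilibria P = 0 and P = 11200.


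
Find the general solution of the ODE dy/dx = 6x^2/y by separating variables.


Separate variables: y dy = 6x^2 dx.
Integrate both sides: y²/2 = 2x^3 + C₀.
Multiply by 2: y² = 4x^3 + C.


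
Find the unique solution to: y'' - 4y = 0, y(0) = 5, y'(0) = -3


Characteristic roots of r² - 4 = 0 are -2, 2.
General solution y = c₁ e^(-2x) + c₂ e^(2x).
Apply y(0) = 5: c₁ + c₂ = 5. Apply y'(0) = -3: -2 c₁ + 2 c₂ = -3.
Solve: c₁ = 13/4, c₂ = 7/4.
Particular solution: y = (13/4)e^(-2x) + (7/4)e^(2x).


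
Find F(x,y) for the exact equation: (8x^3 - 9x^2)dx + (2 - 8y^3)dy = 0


Check exactness: ∂M/∂y = 0 and ∂N/∂x = 0; equal, so the equation is exact.
Integrate M with respect to x (treating y as constant): ∫M dx = 2x^4 - 3x^3 + h(y).
Differentiate w.r.t. y and set equal to N: the x-dependent terms already match, leaving h'(y) = 2 - 8y^3. Integrate: h(y) = 2y - 2y^4.
So F(x,y) = 2y + 2x^4 - 3x^3 - 2y^4.
General solution: 2y + 2x^4 - 3x^3 - 2y^4 = C.


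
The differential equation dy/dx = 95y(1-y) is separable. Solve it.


Separate: dy/[y(1-y)] = 95 dx.
Partial fractions: 1/[y(1-y)] = 1/y + 1/(1-y).
Integrate: ln|y/(1-y)| = 95x + C₀.
Solve for y: y = 1/(1 + Ce^(-95x)).


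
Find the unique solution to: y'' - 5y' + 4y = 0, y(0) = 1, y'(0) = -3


Characteristic roots of r² - 5r + 4 = 0 are 4, 1.
General solution y = c₁ e^(4x) + c₂ e^(x).
Apply y(0) = 1: c₁ + c₂ = 1. Apply y'(0) = -3: 4 c₁ + 1 c₂ = -3.
Solve: c₁ = -4/3, c₂ = 7/3.
Particular solution: y = -(4/3)e^(4x) + (7/3)e^(x).


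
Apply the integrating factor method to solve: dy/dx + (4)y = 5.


P(x) = 4, Q(x) = 5; integrating factor μ = e^(4x).
(μ y)' = 5e^(4x) ⇒ μ y = (5/4)e^(4x) + C.
Divide by μ: y = 5/4 + Ce^(-4x).


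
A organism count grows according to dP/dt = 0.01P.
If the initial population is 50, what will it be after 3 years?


The ODE dP/dt = 0.01P has solution P(t) = P(0)e^(0.01t).
Substitute P(0) = 50 and t = 3: P(3) = 50 e^(0.03) ≈ 52.


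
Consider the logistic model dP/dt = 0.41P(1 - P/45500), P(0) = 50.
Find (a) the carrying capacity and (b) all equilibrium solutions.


Logistic ODE dP/dt = 0.41P(1 - P/45500) has equilibria where dP/dt = 0, i.e. P = 0 or P = 45500.
The coefficient (1 - P/K) = 0 when P = K, identifying K = 45500 as the carrying capacity.
(a) K = 45500; (b) equilibria P = 0 and P = 45500.


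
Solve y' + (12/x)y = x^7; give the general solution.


P(x) = 12/x ⇒ μ = x^12.
(x^12 y)' = x^19 ⇒ x^12 y = x^20/(20) + C.
Solve for y: y = (1/20)x^8 + C/x^12.


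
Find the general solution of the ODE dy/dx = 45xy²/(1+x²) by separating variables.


Separate: dy/y² = 45x/(1+x²) dx.
Integrate LHS: ∫ dy/y² = -1/y.
Integrate RHS via u = 1+x²: (45/2)ln(1+x²) + C.
Result: -1/y = (45/2)ln(1+x²) + C.


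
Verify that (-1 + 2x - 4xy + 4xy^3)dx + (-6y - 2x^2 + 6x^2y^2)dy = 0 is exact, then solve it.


Check exactness: ∂M/∂y = -4x + 12xy^2 and ∂N/∂x = -4x + 12xy^2; equal, so the equation is exact.
Integrate M with respect to x (treating y as constant): ∫M dx = -x + x^2 - 2x^2y + 2x^2y^3 + h(y).
Differentiate w.r.t. y and set equal to N: the x-dependent terms already match, leaving h'(y) = -6y. Integrate: h(y) = -3y^2.
So F(x,y) = -3y^2 - x + x^2 - 2x^2y + 2x^2y^3.
General solution: -3y^2 - x + x^2 - 2x^2y + 2x^2y^3 = C.


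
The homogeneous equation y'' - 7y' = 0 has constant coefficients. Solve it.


Characteristic equation: r² - 7r = 0.
Factor: (r - 7)(r - 0) = 0 ⇒ r = 7, 0 (distinct real).
General solution: y = C₁e^(7x) + C₂.


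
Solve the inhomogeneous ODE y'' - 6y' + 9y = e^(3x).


Characteristic polynomial (r - 3)² = 0; repeated root r = 3.
y_h = (C₁ + C₂x)e^(3x). Forcing matches the repeated root (resonance), so try y_p = Ax² e^(3x).
Substitute and solve for A: 2A = 1, so A = 1/2.
General solution: y = (C₁ + C₂x + (1/2)x²)e^(3x).


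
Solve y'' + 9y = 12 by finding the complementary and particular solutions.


Homogeneous part: r² + 9 = 0 ⇒ r = ±3i, so y_h = C₁cos(3x) + C₂sin(3x).
Try constant y_p = A; plug in: 9A = 12 ⇒ A = 4/3.
General solution: y = C₁cos(3x) + C₂sin(3x) + 4/3.


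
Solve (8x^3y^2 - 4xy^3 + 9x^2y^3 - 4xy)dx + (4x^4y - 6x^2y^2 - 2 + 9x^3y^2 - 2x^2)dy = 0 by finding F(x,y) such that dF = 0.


Check exactness: ∂M/∂y = 16x^3y - 12xy^2 + 27x^2y^2 - 4x and ∂N/∂x = 16x^3y - 12xy^2 + 27x^2y^2 - 4x; equal, so the equation is exact.
Integrate M with respect to x (treating y as constant): ∫M dx = 2x^4y^2 - 2x^2y^3 + 3x^3y^3 - 2x^2y + h(y).
Differentiate w.r.t. y and set equal to N: the x-dependent terms already match, leaving h'(y) = -2. Integrate: h(y) = -2y.
So F(x,y) = 2x^4y^2 - 2x^2y^3 - 2y + 3x^3y^3 - 2x^2y.
General solution: 2x^4y^2 - 2x^2y^3 - 2y + 3x^3y^3 - 2x^2y = C.


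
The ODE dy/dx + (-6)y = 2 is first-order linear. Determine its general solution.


P(x) = -6 ⇒ μ = e^(-6x).
(μ y)' = 2e^(-6x) ⇒ μ y = -(1/3)e^(-6x) + C.
Divide by μ: y = -1/3 + Ce^(6x).


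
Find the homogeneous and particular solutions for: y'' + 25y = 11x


Homogeneous: r² + 25 = 0 ⇒ r = ±5i, y_h = C₁cos(5x) + C₂sin(5x).
Polynomial forcing; try y_p = Ax + B. Then y_p'' + 25 y_p = 25(Ax + B) = 11x, so B = 0 and A = 11/25.
General solution: y = C₁cos(5x) + C₂sin(5x) + (11/25)x.


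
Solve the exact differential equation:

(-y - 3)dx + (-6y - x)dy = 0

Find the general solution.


Check exactness: ∂M/∂y = -1 and ∂N/∂x = -1; equal, so the equation is exact.
Integrate M with respect to x (treating y as constant): ∫M dx = -xy - 3x + h(y).
Differentiate w.r.t. y and set equal to N: the x-dependent terms already match, leaving h'(y) = -6y. Integrate: h(y) = -3y^2.
So F(x,y) = -3y^2 - xy - 3x.
General solution: -3y^2 - xy - 3x = C.


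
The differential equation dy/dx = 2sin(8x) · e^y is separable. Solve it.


Separate: e^(-y) dy = 2sin(8x) dx.
Integrate: -e^(-y) = -(1/4)cos(8x) + C₀.
Rearrange: e^(-y) = (1/4)cos(8x) + C.


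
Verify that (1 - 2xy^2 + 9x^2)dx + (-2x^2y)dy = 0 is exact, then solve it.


Check exactness: ∂M/∂y = -4xy and ∂N/∂x = -4xy; equal, so the equation is exact.
Integrate M with respect to x (treating y as constant): ∫M dx = x - x^2y^2 + 3x^3 + h(y).
Differentiate w.r.t. y and set equal to N: all terms match, so h'(y) = 0 and h is a constant absorbed into C.
General solution: x - x^2y^2 + 3x^3 = C.


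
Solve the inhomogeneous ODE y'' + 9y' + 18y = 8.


Characteristic roots of r² + 9r + 18 = 0 are -6, -3.
y_h = C₁e^(-6x) + C₂e^(-3x).
Constant forcing; try y_p = A. Then 18A = 8 ⇒ A = 4/9.
General solution: y = C₁e^(-6x) + C₂e^(-3x) + 4/9.


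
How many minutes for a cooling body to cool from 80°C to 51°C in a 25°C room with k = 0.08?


From T(t) = T_a + (T₀ - T_a)e^(-kt), set T(t) = 51:
(51 - 25) / (80 - 25) = e^(-0.08t), so t = -ln(0.473)/0.08 ≈ 9.4 minutes.


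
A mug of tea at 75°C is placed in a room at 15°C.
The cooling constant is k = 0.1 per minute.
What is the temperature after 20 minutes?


Newton's law: dT/dt = -k(T - T_a) has solution T(t) = T_a + (T₀ - T_a)e^(-kt).
Plug in T_a = 15, T₀ = 75, k = 0.1, t = 20: T(20) = 15 + (60)e^(-2.00) ≈ 23.1°C.


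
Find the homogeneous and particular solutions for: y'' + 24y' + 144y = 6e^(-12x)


Characteristic polynomial (r + 12)² = 0; repeated root r = -12.
y_h = (C₁ + C₂x)e^(-12x). Forcing matches the repeated root (resonance), so try y_p = Ax² e^(-12x).
Substitute and solve for A: 2A = 6, so A = 3.
General solution: y = (C₁ + C₂x + 3x²)e^(-12x).


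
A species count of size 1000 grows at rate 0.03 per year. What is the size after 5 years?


The ODE dP/dt = 0.03P has solution P(t) = P(0)e^(0.03t).
Substitute P(0) = 1000 and t = 5: P(5) = 1000 e^(0.15) ≈ 1162.


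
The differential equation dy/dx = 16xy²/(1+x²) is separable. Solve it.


Separate: dy/y² = 16x/(1+x²) dx.
Integrate LHS: ∫ dy/y² = -1/y.
Integrate RHS via u = 1+x²: 8ln(1+x²) + C.
Result: -1/y = 8ln(1+x²) + C.


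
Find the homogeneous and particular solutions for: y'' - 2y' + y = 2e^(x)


Characteristic polynomial (r - 1)² = 0; repeated root r = 1.
y_h = (C₁ + C₂x)e^(x). Forcing matches the repeated root (resonance), so try y_p = Ax² e^(x).
Substitute and solve for A: 2A = 2, so A = 1.
General solution: y = (C₁ + C₂x + x²)e^(x).


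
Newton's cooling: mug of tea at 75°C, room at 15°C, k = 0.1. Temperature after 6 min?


Newton's law: dT/dt = -k(T - T_a) has solution T(t) = T_a + (T₀ - T_a)e^(-kt).
Plug in T_a = 15, T₀ = 75, k = 0.1, t = 6: T(6) = 15 + (60)e^(-0.60) ≈ 47.9°C.


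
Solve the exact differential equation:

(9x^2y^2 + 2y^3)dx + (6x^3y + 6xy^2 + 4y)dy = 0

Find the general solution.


Check exactness: ∂M/∂y = 18x^2y + 6y^2 and ∂N/∂x = 18x^2y + 6y^2; equal, so the equation is exact.
Integrate M with respect to x (treating y as constant): ∫M dx = 3x^3y^2 + 2xy^3 + h(y).
Differentiate w.r.t. y and set equal to N: the x-dependent terms already match, leaving h'(y) = 4y. Integrate: h(y) = 2y^2.
So F(x,y) = 3x^3y^2 + 2xy^3 + 2y^2.
General solution: 3x^3y^2 + 2xy^3 + 2y^2 = C.


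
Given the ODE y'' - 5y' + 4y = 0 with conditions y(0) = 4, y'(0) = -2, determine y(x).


Characteristic roots of r² - 5r + 4 = 0 are 4, 1.
General solution y = c₁ e^(4x) + c₂ e^(x).
Apply y(0) = 4: c₁ + c₂ = 4. Apply y'(0) = -2: 4 c₁ + 1 c₂ = -2.
Solve: c₁ = -2, c₂ = 6.
Particular solution: y = -2e^(4x) + 6e^(x).


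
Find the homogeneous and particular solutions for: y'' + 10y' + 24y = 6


Characteristic roots of r² + 10r + 24 = 0 are -6, -4.
y_h = C₁e^(-6x) + C₂e^(-4x).
Constant forcing; try y_p = A. Then 24A = 6 ⇒ A = 1/4.
General solution: y = C₁e^(-6x) + C₂e^(-4x) + 1/4.


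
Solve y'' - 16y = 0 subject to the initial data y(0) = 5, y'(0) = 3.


Characteristic roots of r² - 16 = 0 are 4, -4.
General solution y = c₁ e^(4x) + c₂ e^(-4x).
Apply y(0) = 5: c₁ + c₂ = 5. Apply y'(0) = 3: 4 c₁ - 4 c₂ = 3.
Solve: c₁ = 23/8, c₂ = 17/8.
Particular solution: y = (23/8)e^(4x) + (17/8)e^(-4x).


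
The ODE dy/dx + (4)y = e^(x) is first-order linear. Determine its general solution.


P(x) = 4 ⇒ μ = e^(4x).
(μ y)' = e^(5x) ⇒ μ y = e^(5x)/5 + C.
Divide by μ: y = (1/5)e^(x) + Ce^(-4x).


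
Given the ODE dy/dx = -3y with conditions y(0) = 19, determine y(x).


General solution of y' = -3y is y = Ce^(-3x).
Apply y(0) = 19: C = 19.
Particular solution: y = 19e^(-3x).


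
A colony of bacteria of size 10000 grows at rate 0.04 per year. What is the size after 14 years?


The ODE dP/dt = 0.04P has solution P(t) = P(0)e^(0.04t).
Substitute P(0) = 10000 and t = 14: P(14) = 10000 e^(0.56) ≈ 17507.


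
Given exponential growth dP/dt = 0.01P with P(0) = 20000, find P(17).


The ODE dP/dt = 0.01P has solution P(t) = P(0)e^(0.01t).
Substitute P(0) = 20000 and t = 17: P(17) = 20000 e^(0.17) ≈ 23706.


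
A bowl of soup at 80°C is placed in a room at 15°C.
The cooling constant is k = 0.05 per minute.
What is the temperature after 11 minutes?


Newton's law: dT/dt = -k(T - T_a) has solution T(t) = T_a + (T₀ - T_a)e^(-kt).
Plug in T_a = 15, T₀ = 80, k = 0.05, t = 11: T(11) = 15 + (65)e^(-0.55) ≈ 52.5°C.


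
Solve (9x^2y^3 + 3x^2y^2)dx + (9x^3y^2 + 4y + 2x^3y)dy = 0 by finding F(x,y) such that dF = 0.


Check exactness: ∂M/∂y = 27x^2y^2 + 6x^2y and ∂N/∂x = 27x^2y^2 + 6x^2y; equal, so the equation is exact.
Integrate M with respect to x (treating y as constant): ∫M dx = 3x^3y^3 + x^3y^2 + h(y).
Differentiate w.r.t. y and set equal to N: the x-dependent terms already match, leaving h'(y) = 4y. Integrate: h(y) = 2y^2.
So F(x,y) = 3x^3y^3 + 2y^2 + x^3y^2.
General solution: 3x^3y^3 + 2y^2 + x^3y^2 = C.


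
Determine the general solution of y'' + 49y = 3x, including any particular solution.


Homogeneous: r² + 49 = 0 ⇒ r = ±7i, y_h = C₁cos(7x) + C₂sin(7x).
Polynomial forcing; try y_p = Ax + B. Then y_p'' + 49 y_p = 49(Ax + B) = 3x, so B = 0 and A = 3/49.
General solution: y = C₁cos(7x) + C₂sin(7x) + (3/49)x.


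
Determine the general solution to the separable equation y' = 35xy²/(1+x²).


Separate: dy/y² = 35x/(1+x²) dx.
Integrate LHS: ∫ dy/y² = -1/y.
Integrate RHS via u = 1+x²: (35/2)ln(1+x²) + C.
Result: -1/y = (35/2)ln(1+x²) + C.


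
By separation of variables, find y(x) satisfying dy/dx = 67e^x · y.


Separate variables: dy/y = 67e^x dx.
Integrate: ln|y| = 67e^x + C₀.
Exponentiate: y = Ce^(67e^x).


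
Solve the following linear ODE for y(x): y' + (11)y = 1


P(x) = 11, Q(x) = 1; integrating factor μ = e^(11x).
(μ y)' = e^(11x) ⇒ μ y = (1/11)e^(11x) + C.
Divide by μ: y = 1/11 + Ce^(-11x).


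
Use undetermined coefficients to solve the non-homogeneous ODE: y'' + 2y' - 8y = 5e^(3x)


Characteristic roots of r² + 2r - 8 = 0 are 2, -4.
y_h = C₁e^(2x) + C₂e^(-4x).
Forcing exponent 3 is not a characteristic root; try y_p = Ae^(3x).
Substitute: A·(9 + (2)·3 + (-8)) = A·7 = 5, so A = 5/7.
General solution: y = C₁e^(2x) + C₂e^(-4x) + (5/7)e^(3x).


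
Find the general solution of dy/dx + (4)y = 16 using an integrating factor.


P(x) = 4, Q(x) = 16; integrating factor μ = e^(4x).
(μ y)' = 16e^(4x) ⇒ μ y = 4e^(4x) + C.
Divide by μ: y = 4 + Ce^(-4x).


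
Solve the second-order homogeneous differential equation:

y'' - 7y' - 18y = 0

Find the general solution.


Characteristic equation: r² - 7r - 18 = 0.
Factor: (r - 9)(r + 2) = 0 ⇒ r = 9, -2 (distinct real).
General solution: y = C₁e^(9x) + C₂e^(-2x).


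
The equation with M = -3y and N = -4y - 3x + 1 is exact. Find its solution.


Check exactness: ∂M/∂y = -3 and ∂N/∂x = -3; equal, so the equation is exact.
Integrate M with respect to x (treating y as constant): ∫M dx = -3xy + h(y).
Differentiate w.r.t. y and set equal to N: the x-dependent terms already match, leaving h'(y) = -4y + 1. Integrate: h(y) = -2y^2 + y.
So F(x,y) = -2y^2 - 3xy + y.
General solution: -2y^2 - 3xy + y = C.


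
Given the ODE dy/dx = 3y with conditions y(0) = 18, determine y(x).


General solution of y' = 3y is y = Ce^(3x).
Apply y(0) = 18: C = 18.
Particular solution: y = 18e^(3x).


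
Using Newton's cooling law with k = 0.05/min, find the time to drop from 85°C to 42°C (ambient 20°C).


From T(t) = T_a + (T₀ - T_a)e^(-kt), set T(t) = 42:
(42 - 20) / (85 - 20) = e^(-0.05t), so t = -ln(0.338)/0.05 ≈ 21.7 minutes.


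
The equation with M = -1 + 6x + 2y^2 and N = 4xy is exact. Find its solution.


Check exactness: ∂M/∂y = 4y and ∂N/∂x = 4y; equal, so the equation is exact.
Integrate M with respect to x (treating y as constant): ∫M dx = -x + 3x^2 + 2xy^2 + h(y).
Differentiate w.r.t. y and set equal to N: all terms match, so h'(y) = 0 and h is a constant absorbed into C.
General solution: -x + 3x^2 + 2xy^2 = C.


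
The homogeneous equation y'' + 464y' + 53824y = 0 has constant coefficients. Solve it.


Characteristic equation: r² + 464r + 53824 = 0, i.e. (r + 232)² = 0.
Repeated root r = -232; include an x factor for the second linearly independent solution.
General solution: y = (C₁ + C₂x)e^(-232x).


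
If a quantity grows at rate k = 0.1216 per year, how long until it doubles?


Exponential growth: P(t) = P₀ e^(0.1216t). Set P(t)/P₀ = 2: e^(0.1216t) = 2.
Solve: t = ln(2)/0.1216 ≈ 5.70 years.


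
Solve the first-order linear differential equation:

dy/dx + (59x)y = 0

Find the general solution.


P(x) = 59x ⇒ μ = e^((59/2)x²).
Q(x) = 0 so μ y is constant: y = Ce^(-(59/2)x²).


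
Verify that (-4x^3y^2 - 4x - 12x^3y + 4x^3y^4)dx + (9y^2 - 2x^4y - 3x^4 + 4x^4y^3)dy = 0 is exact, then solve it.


Check exactness: ∂M/∂y = -8x^3y - 12x^3 + 16x^3y^3 and ∂N/∂x = -8x^3y - 12x^3 + 16x^3y^3; equal, so the equation is exact.
Integrate M with respect to x (treating y as constant): ∫M dx = -x^4y^2 - 2x^2 - 3x^4y + x^4y^4 + h(y).
Differentiate w.r.t. y and set equal to N: the x-dependent terms already match, leaving h'(y) = 9y^2. Integrate: h(y) = 3y^3.
So F(x,y) = 3y^3 - x^4y^2 - 2x^2 - 3x^4y + x^4y^4.
General solution: 3y^3 - x^4y^2 - 2x^2 - 3x^4y + x^4y^4 = C.


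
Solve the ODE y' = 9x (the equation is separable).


Integrate both sides with respect to x: y = ∫ 9x dx = (9/2)x^2 + C.


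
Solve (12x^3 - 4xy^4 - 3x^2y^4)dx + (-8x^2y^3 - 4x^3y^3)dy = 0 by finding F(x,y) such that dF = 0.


Check exactness: ∂M/∂y = -16xy^3 - 12x^2y^3 and ∂N/∂x = -16xy^3 - 12x^2y^3; equal, so the equation is exact.
Integrate M with respect to x (treating y as constant): ∫M dx = 3x^4 - 2x^2y^4 - x^3y^4 + h(y).
Differentiate w.r.t. y and set equal to N: all terms match, so h'(y) = 0 and h is a constant absorbed into C.
General solution: 3x^4 - 2x^2y^4 - x^3y^4 = C.


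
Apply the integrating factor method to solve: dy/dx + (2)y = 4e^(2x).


P(x) = 2 ⇒ μ = e^(2x).
(μ y)' = 4e^(4x) ⇒ μ y = (4/4)e^(4x) + C.
Divide by μ: y = e^(2x) + Ce^(-2x).


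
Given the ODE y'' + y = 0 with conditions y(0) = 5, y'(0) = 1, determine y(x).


Characteristic roots of r² + 1 = 0 are ±1i, so y = C₁cos(x) + C₂sin(x).
Apply y(0) = 5: C₁ = 5. Differentiate and apply y'(0) = 1: 1·C₂ = 1, so C₂ = 1.
Particular solution: y = 5cos(x) + sin(x).


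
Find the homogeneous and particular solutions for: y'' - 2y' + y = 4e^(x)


Characteristic polynomial (r - 1)² = 0; repeated root r = 1.
y_h = (C₁ + C₂x)e^(x). Forcing matches the repeated root (resonance), so try y_p = Ax² e^(x).
Substitute and solve for A: 2A = 4, so A = 2.
General solution: y = (C₁ + C₂x + 2x²)e^(x).


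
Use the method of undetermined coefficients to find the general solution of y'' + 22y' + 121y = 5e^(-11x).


Characteristic polynomial (r + 11)² = 0; repeated root r = -11.
y_h = (C₁ + C₂x)e^(-11x). Forcing matches the repeated root (resonance), so try y_p = Ax² e^(-11x).
Substitute and solve for A: 2A = 5, so A = 5/2.
General solution: y = (C₁ + C₂x + (5/2)x²)e^(-11x).


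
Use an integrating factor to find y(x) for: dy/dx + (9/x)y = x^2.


P(x) = 9/x ⇒ μ = x^9.
(x^9 y)' = x^9·x^2 = x^11.
Integrate: x^9 y = x^12/(12) + C.
Solve for y: y = (1/12)x^3 + C/x^9.


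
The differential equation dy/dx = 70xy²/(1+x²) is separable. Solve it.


Separate: dy/y² = 70x/(1+x²) dx.
Integrate LHS: ∫ dy/y² = -1/y.
Integrate RHS via u = 1+x²: 35ln(1+x²) + C.
Result: -1/y = 35ln(1+x²) + C.


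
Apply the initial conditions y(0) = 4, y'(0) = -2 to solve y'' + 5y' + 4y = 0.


Characteristic roots of r² + 5r + 4 = 0 are -4, -1.
General solution y = c₁ e^(-4x) + c₂ e^(-x).
Apply y(0) = 4: c₁ + c₂ = 4. Apply y'(0) = -2: -4 c₁ - 1 c₂ = -2.
Solve: c₁ = -2/3, c₂ = 14/3.
Particular solution: y = -(2/3)e^(-4x) + (14/3)e^(-x).


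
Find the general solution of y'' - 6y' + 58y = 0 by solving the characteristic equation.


Characteristic equation: r² - 6r + 58 = 0.
Discriminant is negative; roots r = 3 ± 7i (complex conjugate pair).
General solution uses e^(α x)(C₁ cos(β x) + C₂ sin(β x)): y = e^(3x)(C₁cos(7x) + C₂sin(7x)).


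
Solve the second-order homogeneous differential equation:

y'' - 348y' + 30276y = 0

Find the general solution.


Characteristic equation: r² - 348r + 30276 = 0, i.e. (r - 174)² = 0.
Repeated root r = 174; include an x factor for the second linearly independent solution.
General solution: y = (C₁ + C₂x)e^(174x).


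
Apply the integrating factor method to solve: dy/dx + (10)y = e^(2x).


P(x) = 10 ⇒ μ = e^(10x).
(μ y)' = e^(12x) ⇒ μ y = e^(12x)/12 + C.
Divide by μ: y = (1/12)e^(2x) + Ce^(-10x).


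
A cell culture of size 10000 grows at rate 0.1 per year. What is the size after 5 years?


The ODE dP/dt = 0.1P has solution P(t) = P(0)e^(0.1t).
Substitute P(0) = 10000 and t = 5: P(5) = 10000 e^(0.50) ≈ 16487.


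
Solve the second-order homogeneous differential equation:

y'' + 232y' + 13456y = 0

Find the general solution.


Characteristic equation: r² + 232r + 13456 = 0, i.e. (r + 116)² = 0.
Repeated root r = -116; include an x factor for the second linearly independent solution.
General solution: y = (C₁ + C₂x)e^(-116x).


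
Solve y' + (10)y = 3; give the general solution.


P(x) = 10, Q(x) = 3; integrating factor μ = e^(10x).
(μ y)' = 3e^(10x) ⇒ μ y = (3/10)e^(10x) + C.
Divide by μ: y = 3/10 + Ce^(-10x).


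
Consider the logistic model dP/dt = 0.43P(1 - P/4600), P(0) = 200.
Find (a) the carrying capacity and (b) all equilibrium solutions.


Logistic ODE dP/dt = 0.43P(1 - P/4600) has equilibria where dP/dt = 0, i.e. P = 0 or P = 4600.
The coefficient (1 - P/K) = 0 when P = K, identifying K = 4600 as the carrying capacity.
(a) K = 4600; (b) equilibria P = 0 and P = 4600.


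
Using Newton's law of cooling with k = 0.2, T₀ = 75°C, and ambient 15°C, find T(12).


Newton's law: dT/dt = -k(T - T_a) has solution T(t) = T_a + (T₀ - T_a)e^(-kt).
Plug in T_a = 15, T₀ = 75, k = 0.2, t = 12: T(12) = 15 + (60)e^(-2.40) ≈ 20.4°C.


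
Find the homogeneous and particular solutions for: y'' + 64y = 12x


Homogeneous: r² + 64 = 0 ⇒ r = ±8i, y_h = C₁cos(8x) + C₂sin(8x).
Polynomial forcing; try y_p = Ax + B. Then y_p'' + 64 y_p = 64(Ax + B) = 12x, so B = 0 and A = 3/16.
General solution: y = C₁cos(8x) + C₂sin(8x) + (3/16)x.


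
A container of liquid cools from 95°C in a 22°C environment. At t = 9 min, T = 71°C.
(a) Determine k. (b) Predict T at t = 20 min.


Newton's law: T(t) = T_a + (T₀ - T_a)e^(-kt).
(a) Use T(9) = 71: (71 - 22)/(95 - 22) = e^(-k·9), so k = -ln(0.671)/9 ≈ 0.0443.
(b) Apply k to t = 20: T(20) = 22 + (73)e^(-0.886) ≈ 52.1°C.


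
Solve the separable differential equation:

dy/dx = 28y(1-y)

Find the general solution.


Separate: dy/[y(1-y)] = 28 dx.
Partial fractions: 1/[y(1-y)] = 1/y + 1/(1-y).
Integrate: ln|y/(1-y)| = 28x + C₀.
Solve for y: y = 1/(1 + Ce^(-28x)).


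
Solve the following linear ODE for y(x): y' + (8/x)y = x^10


P(x) = 8/x ⇒ μ = x^8.
(x^8 y)' = x^8·x^10 = x^18.
Integrate: x^8 y = x^19/(19) + C.
Solve for y: y = (1/19)x^11 + C/x^8.


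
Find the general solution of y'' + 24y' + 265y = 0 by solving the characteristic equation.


Characteristic equation: r² + 24r + 265 = 0.
Discriminant is negative; roots r = -12 ± 11i (complex conjugate pair).
General solution uses e^(α x)(C₁ cos(β x) + C₂ sin(β x)): y = e^(-12x)(C₁cos(11x) + C₂sin(11x)).


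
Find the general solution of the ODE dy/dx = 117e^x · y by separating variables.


Separate variables: dy/y = 117e^x dx.
Integrate: ln|y| = 117e^x + C₀.
Exponentiate: y = Ce^(117e^x).


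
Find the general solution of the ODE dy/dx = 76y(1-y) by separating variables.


Separate: dy/[y(1-y)] = 76 dx.
Partial fractions: 1/[y(1-y)] = 1/y + 1/(1-y).
Integrate: ln|y/(1-y)| = 76x + C₀.
Solve for y: y = 1/(1 + Ce^(-76x)).


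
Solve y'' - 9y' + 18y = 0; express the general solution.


Characteristic equation: r² - 9r + 18 = 0.
Factor: (r - 3)(r - 6) = 0 ⇒ r = 3, 6 (distinct real).
General solution: y = C₁e^(3x) + C₂e^(6x).
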